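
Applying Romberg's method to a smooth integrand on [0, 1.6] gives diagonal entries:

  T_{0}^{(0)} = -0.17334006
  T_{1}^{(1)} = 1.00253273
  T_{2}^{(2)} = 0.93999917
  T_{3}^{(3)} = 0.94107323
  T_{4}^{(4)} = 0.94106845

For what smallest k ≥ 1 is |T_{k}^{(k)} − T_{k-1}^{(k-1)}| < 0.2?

|T_{1}^{(1)} − T_{0}^{(0)}| = 1.17587279 ≥ 0.2
|T_{2}^{(2)} − T_{1}^{(1)}| = 0.06253356 < 0.2

k = 2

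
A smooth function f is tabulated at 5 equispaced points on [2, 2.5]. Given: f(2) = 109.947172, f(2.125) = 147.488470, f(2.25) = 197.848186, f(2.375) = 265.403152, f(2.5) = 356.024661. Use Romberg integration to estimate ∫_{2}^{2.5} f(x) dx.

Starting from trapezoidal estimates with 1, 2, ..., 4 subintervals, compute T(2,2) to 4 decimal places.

T(0,0) (trapezoid, 1 panel, h=0.5000): 116.492958
T(1,0) (trapezoid, 2 panels, h=0.2500): 107.708526
T(2,0) (trapezoid, 4 panels, h=0.1250): 105.465716
T(1,1) = 107.708526 + (107.708526 − 116.492958)/3 = 104.780382
T(2,1) = 105.465716 + (105.465716 − 107.708526)/3 = 104.718113
T(2,2) = 104.718113 + (104.718113 − 104.780382)/15 = 104.713962

104.7140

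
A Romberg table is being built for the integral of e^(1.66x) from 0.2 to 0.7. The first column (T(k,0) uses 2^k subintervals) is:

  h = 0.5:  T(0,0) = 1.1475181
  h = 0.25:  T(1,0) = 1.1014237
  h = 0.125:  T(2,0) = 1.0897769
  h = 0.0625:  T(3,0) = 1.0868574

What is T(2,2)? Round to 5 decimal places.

Richardson extrapolation on the trapezoidal column (denominator 4−1=3):
T(1,1) = (4·1.1014237 − 1.1475181) / 3 = 1.0860589
T(2,1) = (4·1.0897769 − 1.1014237) / 3 = 1.0858946
T(2,2) = (16·1.0858946 − 1.0860589) / 15 = 1.0858836

1.08588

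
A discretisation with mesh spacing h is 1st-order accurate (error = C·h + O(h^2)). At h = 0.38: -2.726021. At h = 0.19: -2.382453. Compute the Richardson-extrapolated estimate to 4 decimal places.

-2.0389

Extrapolated value = (2·A(h/2) − A(h)) / (2 − 1)
= (2·(-2.382453) − (-2.726021)) / 1
= -2.038885 / 1 = -2.038885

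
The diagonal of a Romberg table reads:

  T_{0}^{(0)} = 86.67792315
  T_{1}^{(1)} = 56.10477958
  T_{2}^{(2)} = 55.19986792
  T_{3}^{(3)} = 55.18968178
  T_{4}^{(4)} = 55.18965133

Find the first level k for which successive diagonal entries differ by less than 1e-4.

k = 4

|T_{1}^{(1)} − T_{0}^{(0)}| = 30.57314357 ≥ 1e-4
|T_{2}^{(2)} − T_{1}^{(1)}| = 0.90491166 ≥ 1e-4
|T_{3}^{(3)} − T_{2}^{(2)}| = 0.01018614 ≥ 1e-4
|T_{4}^{(4)} − T_{3}^{(3)}| = 0.00003045 < 1e-4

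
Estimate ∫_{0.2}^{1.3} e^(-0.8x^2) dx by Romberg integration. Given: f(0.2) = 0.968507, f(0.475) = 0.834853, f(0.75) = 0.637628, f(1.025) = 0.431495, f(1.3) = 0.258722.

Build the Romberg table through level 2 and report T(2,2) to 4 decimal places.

0.6938

T(0,0) (trapezoid, 1 panel, h=1.1000): 0.674976
T(1,0) (trapezoid, 2 panels, h=0.5500): 0.688183
T(2,0) (trapezoid, 4 panels, h=0.2750): 0.692337
T(1,1) = 0.688183 + (0.688183 − 0.674976)/3 = 0.692585
T(2,1) = 0.692337 + (0.692337 − 0.688183)/3 = 0.693722
T(2,2) = 0.693722 + (0.693722 − 0.692585)/15 = 0.693798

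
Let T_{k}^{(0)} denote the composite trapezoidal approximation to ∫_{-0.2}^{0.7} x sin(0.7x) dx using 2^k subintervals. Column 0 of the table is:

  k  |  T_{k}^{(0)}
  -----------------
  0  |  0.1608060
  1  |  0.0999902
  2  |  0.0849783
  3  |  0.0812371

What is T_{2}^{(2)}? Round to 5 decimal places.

0.07999

Richardson extrapolation on the trapezoidal column (denominator 4−1=3):
T_{1}^{(1)} = (4·0.0999902 − 0.1608060) / 3 = 0.0797183
T_{2}^{(1)} = (4·0.0849783 − 0.0999902) / 3 = 0.0799743
T_{2}^{(2)} = (16·0.0799743 − 0.0797183) / 15 = 0.0799914
(Column j=1 coincides with Simpson's rule on the same nodes.)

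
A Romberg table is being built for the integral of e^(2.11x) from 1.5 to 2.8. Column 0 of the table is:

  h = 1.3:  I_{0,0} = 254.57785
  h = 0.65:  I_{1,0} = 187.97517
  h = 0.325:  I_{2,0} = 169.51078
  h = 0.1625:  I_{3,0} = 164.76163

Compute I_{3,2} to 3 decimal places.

I_{2,1} = (4·169.51078 − 187.97517) / 3 = 163.35598
I_{3,1} = 164.76163 + (164.76163 − 169.51078)/3 = 163.17858
I_{3,2} = (16·163.17858 − 163.35598) / 15 = 163.16675

163.167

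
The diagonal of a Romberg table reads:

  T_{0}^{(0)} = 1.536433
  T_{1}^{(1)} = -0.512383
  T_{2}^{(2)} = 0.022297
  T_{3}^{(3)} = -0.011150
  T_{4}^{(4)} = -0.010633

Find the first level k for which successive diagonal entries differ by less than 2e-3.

k = 4

|T_{1}^{(1)} − T_{0}^{(0)}| = 2.048816 ≥ 2e-3
|T_{2}^{(2)} − T_{1}^{(1)}| = 0.534680 ≥ 2e-3
|T_{3}^{(3)} − T_{2}^{(2)}| = 0.033447 ≥ 2e-3
|T_{4}^{(4)} − T_{3}^{(3)}| = 0.000517 < 2e-3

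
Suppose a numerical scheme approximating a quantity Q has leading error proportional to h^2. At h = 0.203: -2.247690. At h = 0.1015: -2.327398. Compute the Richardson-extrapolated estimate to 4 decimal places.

The leading error scales as h^2; refining by a factor of 2 reduces it by 2^2 = 4.
Extrapolated value = (4·A(h/2) − A(h)) / (4 − 1)
= (4·(-2.327398) − (-2.247690)) / 3
= -7.061902 / 3 = -2.353967

-2.3540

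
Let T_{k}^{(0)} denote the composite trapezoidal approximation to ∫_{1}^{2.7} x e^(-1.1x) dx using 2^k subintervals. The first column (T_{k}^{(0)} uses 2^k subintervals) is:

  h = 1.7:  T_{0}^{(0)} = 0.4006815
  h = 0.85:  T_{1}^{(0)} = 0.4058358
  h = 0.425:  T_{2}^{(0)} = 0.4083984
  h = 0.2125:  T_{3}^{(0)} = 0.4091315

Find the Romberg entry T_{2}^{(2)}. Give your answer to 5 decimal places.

Richardson extrapolation on the trapezoidal column (denominator 4−1=3):
T_{1}^{(1)} = 0.4058358 + (0.4058358 − 0.4006815)/3 = 0.4075539
T_{2}^{(1)} = (4·0.4083984 − 0.4058358) / 3 = 0.4092526
T_{2}^{(2)} = 0.4092526 + (0.4092526 − 0.4075539)/15 = 0.4093658

0.40937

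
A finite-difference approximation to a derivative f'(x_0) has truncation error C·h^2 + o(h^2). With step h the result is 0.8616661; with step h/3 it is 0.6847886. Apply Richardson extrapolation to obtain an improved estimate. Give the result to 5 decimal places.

The leading error scales as h^2; refining by a factor of 3 reduces it by 3^2 = 9.
Extrapolated value = (9·A(h/3) − A(h)) / (9 − 1)
= (9·0.6847886 − 0.8616661) / 8
= 5.3014313 / 8 = 0.6626789

0.66268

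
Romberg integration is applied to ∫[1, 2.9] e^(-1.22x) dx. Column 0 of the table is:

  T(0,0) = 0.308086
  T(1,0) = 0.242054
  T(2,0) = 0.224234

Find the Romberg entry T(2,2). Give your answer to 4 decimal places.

T(1,1) = 0.242054 + (0.242054 − 0.308086)/3 = 0.220043
T(2,1) = 0.224234 + (0.224234 − 0.242054)/3 = 0.218294
T(2,2) = (16·0.218294 − 0.220043) / 15 = 0.218177

0.2182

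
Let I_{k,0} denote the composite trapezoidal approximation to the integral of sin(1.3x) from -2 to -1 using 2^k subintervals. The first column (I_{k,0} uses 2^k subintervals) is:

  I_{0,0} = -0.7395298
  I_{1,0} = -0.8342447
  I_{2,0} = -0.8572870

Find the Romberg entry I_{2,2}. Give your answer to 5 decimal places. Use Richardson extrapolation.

Richardson extrapolation on the trapezoidal column (denominator 4−1=3):
I_{1,1} = (4·(-0.8342447) − (-0.7395298)) / 3 = -0.8658163
I_{2,1} = -0.8572870 + (-0.8572870 − (-0.8342447))/3 = -0.8649678
I_{2,2} = -0.8649678 + (-0.8649678 − (-0.8658163))/15 = -0.8649112

-0.86491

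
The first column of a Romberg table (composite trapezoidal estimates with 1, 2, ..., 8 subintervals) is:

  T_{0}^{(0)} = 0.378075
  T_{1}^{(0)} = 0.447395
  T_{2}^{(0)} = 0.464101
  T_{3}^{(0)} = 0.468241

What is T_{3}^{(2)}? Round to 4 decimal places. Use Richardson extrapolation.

Richardson extrapolation on the trapezoidal column (denominator 4−1=3):
T_{2}^{(1)} = 0.464101 + (0.464101 − 0.447395)/3 = 0.469670
T_{3}^{(1)} = 0.468241 + (0.468241 − 0.464101)/3 = 0.469621
T_{3}^{(2)} = 0.469621 + (0.469621 − 0.469670)/15 = 0.469618

0.4696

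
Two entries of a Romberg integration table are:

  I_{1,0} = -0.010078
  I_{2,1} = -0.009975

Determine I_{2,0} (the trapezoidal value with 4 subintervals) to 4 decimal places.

From I_{2,1} = (4·I_{2,0} − I_{1,0})/3, solve for I_{2,0}:
4·I_{2,0} = 3·(-0.009975) + (-0.010078) = -0.040003
I_{2,0} = -0.010001

-0.0100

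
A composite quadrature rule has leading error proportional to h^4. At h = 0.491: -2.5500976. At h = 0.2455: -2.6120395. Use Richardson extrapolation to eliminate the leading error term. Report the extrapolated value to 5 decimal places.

Extrapolated value = (16·A(h/2) − A(h)) / (16 − 1)
= (16·(-2.6120395) − (-2.5500976)) / 15
= -39.2425344 / 15 = -2.6161690

-2.61617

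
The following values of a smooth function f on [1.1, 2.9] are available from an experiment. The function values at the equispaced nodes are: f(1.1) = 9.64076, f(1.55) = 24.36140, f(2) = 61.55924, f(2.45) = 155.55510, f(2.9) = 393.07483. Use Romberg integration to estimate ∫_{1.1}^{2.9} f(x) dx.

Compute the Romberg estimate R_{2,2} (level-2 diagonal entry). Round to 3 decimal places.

R_{0,0} (trapezoid, 1 panel, h=1.8000): 362.44403
R_{1,0} (trapezoid, 2 panels, h=0.9000): 236.62533
R_{2,0} (trapezoid, 4 panels, h=0.4500): 199.27509
R_{1,1} = 236.62533 + (236.62533 − 362.44403)/3 = 194.68576
R_{2,1} = 199.27509 + (199.27509 − 236.62533)/3 = 186.82501
R_{2,2} = 186.82501 + (186.82501 − 194.68576)/15 = 186.30096

186.301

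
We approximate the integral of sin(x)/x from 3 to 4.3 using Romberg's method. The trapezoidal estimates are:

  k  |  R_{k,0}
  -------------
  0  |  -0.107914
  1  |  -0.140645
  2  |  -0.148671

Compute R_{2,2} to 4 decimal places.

R_{1,1} = (4·(-0.140645) − (-0.107914)) / 3 = -0.151555
R_{2,1} = -0.148671 + (-0.148671 − (-0.140645))/3 = -0.151346
R_{2,2} = -0.151346 + (-0.151346 − (-0.151555))/15 = -0.151332

-0.1513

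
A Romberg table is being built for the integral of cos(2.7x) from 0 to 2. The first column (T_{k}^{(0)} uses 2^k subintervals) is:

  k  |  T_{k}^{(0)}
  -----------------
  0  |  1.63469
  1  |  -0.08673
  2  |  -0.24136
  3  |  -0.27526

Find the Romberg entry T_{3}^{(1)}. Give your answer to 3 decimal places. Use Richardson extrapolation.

Richardson extrapolation on the trapezoidal column (denominator 4−1=3):
T_{3}^{(1)} = -0.27526 + (-0.27526 − (-0.24136))/3 = -0.28656

-0.287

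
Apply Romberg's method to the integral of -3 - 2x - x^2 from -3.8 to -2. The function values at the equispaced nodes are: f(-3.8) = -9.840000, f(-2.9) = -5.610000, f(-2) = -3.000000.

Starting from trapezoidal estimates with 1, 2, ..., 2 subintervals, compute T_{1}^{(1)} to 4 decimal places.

-10.5840

T_{0}^{(0)} (trapezoid, 1 panel, h=1.8000): -11.556000
T_{1}^{(0)} (trapezoid, 2 panels, h=0.9000): -10.827000
T_{1}^{(1)} = -10.827000 + (-10.827000 − (-11.556000))/3 = -10.584000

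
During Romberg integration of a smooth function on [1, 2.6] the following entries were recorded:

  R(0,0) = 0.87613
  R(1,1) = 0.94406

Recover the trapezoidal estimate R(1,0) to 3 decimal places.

0.927

From R(1,1) = (4·R(1,0) − R(0,0))/3, solve for R(1,0):
4·R(1,0) = 3·0.94406 + 0.87613 = 3.70831
R(1,0) = 0.92708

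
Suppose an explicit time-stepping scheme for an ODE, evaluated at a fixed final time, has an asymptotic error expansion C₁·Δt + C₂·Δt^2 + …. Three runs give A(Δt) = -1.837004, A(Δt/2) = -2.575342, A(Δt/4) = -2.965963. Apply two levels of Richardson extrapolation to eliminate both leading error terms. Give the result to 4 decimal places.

First eliminate the Δt term (factor 2^1 = 2):
  B₁ = (2·(-2.575342) − (-1.837004))/1 = -3.313680
  B₂ = (2·(-2.965963) − (-2.575342))/1 = -3.356584
Then eliminate the Δt^2 term (factor 2^2 = 4):
  (4·(-3.356584) − (-3.313680))/3 = -3.370885

-3.3709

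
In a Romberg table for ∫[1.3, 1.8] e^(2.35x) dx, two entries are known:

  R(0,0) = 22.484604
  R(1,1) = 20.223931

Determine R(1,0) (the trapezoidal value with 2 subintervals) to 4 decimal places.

20.7891

From R(1,1) = (4·R(1,0) − R(0,0))/3, solve for R(1,0):
4·R(1,0) = 3·20.223931 + 22.484604 = 83.156397
R(1,0) = 20.789099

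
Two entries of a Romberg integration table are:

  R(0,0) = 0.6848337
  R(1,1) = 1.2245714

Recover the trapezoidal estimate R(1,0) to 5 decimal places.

From R(1,1) = (4·R(1,0) − R(0,0))/3, solve for R(1,0):
4·R(1,0) = 3·1.2245714 + 0.6848337 = 4.3585479
R(1,0) = 1.0896370

1.08964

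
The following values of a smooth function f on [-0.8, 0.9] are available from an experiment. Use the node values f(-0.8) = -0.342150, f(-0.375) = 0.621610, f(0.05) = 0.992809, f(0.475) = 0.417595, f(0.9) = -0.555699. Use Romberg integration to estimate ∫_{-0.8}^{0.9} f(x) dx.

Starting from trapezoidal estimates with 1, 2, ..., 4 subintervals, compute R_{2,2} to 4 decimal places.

0.7345

R_{0,0} (trapezoid, 1 panel, h=1.7000): -0.763172
R_{1,0} (trapezoid, 2 panels, h=0.8500): 0.462302
R_{2,0} (trapezoid, 4 panels, h=0.4250): 0.672813
R_{1,1} = 0.462302 + (0.462302 − (-0.763172))/3 = 0.870793
R_{2,1} = 0.672813 + (0.672813 − 0.462302)/3 = 0.742983
R_{2,2} = 0.742983 + (0.742983 − 0.870793)/15 = 0.734462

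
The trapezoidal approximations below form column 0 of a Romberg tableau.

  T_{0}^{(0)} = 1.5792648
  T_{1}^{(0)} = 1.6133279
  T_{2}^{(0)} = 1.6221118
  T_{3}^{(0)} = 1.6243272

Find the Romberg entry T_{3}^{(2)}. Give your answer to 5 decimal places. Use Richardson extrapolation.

T_{2}^{(1)} = (4·1.6221118 − 1.6133279) / 3 = 1.6250398
T_{3}^{(1)} = (4·1.6243272 − 1.6221118) / 3 = 1.6250657
T_{3}^{(2)} = (16·1.6250657 − 1.6250398) / 15 = 1.6250674

1.62507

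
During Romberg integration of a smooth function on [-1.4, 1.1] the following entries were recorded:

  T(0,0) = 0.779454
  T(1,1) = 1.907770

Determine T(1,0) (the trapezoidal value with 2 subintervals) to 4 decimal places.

1.6257

From T(1,1) = (4·T(1,0) − T(0,0))/3, solve for T(1,0):
4·T(1,0) = 3·1.907770 + 0.779454 = 6.502764
T(1,0) = 1.625691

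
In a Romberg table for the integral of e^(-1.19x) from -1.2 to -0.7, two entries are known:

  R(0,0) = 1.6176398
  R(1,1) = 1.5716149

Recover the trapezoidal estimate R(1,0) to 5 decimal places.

From R(1,1) = (4·R(1,0) − R(0,0))/3, solve for R(1,0):
4·R(1,0) = 3·1.5716149 + 1.6176398 = 6.3324845
R(1,0) = 1.5831211

1.58312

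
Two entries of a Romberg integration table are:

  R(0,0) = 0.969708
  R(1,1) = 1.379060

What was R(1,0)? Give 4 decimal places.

1.2767

From R(1,1) = (4·R(1,0) − R(0,0))/3, solve for R(1,0):
4·R(1,0) = 3·1.379060 + 0.969708 = 5.106888
R(1,0) = 1.276722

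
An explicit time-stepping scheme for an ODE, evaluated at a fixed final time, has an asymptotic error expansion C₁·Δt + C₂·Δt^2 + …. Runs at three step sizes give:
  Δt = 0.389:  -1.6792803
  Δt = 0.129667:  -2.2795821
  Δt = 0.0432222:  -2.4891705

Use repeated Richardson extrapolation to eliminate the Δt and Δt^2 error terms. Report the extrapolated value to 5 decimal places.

-2.59574

First eliminate the Δt term (factor 3^1 = 3):
  B₁ = (3·(-2.2795821) − (-1.6792803))/2 = -2.5797330
  B₂ = (3·(-2.4891705) − (-2.2795821))/2 = -2.5939647
Then eliminate the Δt^2 term (factor 3^2 = 9):
  (9·(-2.5939647) − (-2.5797330))/8 = -2.5957437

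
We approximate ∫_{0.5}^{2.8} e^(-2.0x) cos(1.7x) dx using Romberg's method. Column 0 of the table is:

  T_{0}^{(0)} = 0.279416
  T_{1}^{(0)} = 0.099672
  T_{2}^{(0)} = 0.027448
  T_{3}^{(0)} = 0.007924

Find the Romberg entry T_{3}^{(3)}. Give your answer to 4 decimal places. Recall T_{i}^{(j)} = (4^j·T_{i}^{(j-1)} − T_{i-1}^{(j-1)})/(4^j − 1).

Richardson extrapolation on the trapezoidal column (denominator 4−1=3):
T_{1}^{(1)} = 0.099672 + (0.099672 − 0.279416)/3 = 0.039757
T_{2}^{(1)} = (4·0.027448 − 0.099672) / 3 = 0.003373
T_{3}^{(1)} = 0.007924 + (0.007924 − 0.027448)/3 = 0.001416
T_{2}^{(2)} = (16·0.003373 − 0.039757) / 15 = 0.000947
T_{3}^{(2)} = (16·0.001416 − 0.003373) / 15 = 0.001286
T_{3}^{(3)} = 0.001286 + (0.001286 − 0.000947)/63 = 0.001291
(Column j=1 coincides with Simpson's rule on the same nodes.)

0.0013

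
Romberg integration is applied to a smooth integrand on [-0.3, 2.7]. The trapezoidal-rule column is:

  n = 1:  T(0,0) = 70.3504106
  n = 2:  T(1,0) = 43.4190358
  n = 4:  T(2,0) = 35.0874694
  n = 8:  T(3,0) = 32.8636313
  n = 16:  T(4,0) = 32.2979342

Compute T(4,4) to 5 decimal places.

Richardson extrapolation on the trapezoidal column (denominator 4−1=3):
T(1,1) = 43.4190358 + (43.4190358 − 70.3504106)/3 = 34.4419109
T(2,1) = 35.0874694 + (35.0874694 − 43.4190358)/3 = 32.3102806
T(3,1) = (4·32.8636313 − 35.0874694) / 3 = 32.1223519
T(4,1) = (4·32.2979342 − 32.8636313) / 3 = 32.1093685
T(2,2) = 32.3102806 + (32.3102806 − 34.4419109)/15 = 32.1681719
T(3,2) = 32.1223519 + (32.1223519 − 32.3102806)/15 = 32.1098233
T(4,2) = 32.1093685 + (32.1093685 − 32.1223519)/15 = 32.1085029
T(3,3) = (64·32.1098233 − 32.1681719) / 63 = 32.1088971
T(4,3) = (64·32.1085029 − 32.1098233) / 63 = 32.1084819
T(4,4) = (256·32.1084819 − 32.1088971) / 255 = 32.1084803

32.10848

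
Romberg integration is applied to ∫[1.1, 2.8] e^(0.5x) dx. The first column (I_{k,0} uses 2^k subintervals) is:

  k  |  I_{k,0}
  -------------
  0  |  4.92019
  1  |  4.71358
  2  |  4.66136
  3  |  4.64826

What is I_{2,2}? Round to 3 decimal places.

4.644

Richardson extrapolation on the trapezoidal column (denominator 4−1=3):
I_{1,1} = 4.71358 + (4.71358 − 4.92019)/3 = 4.64471
I_{2,1} = 4.66136 + (4.66136 − 4.71358)/3 = 4.64395
I_{2,2} = 4.64395 + (4.64395 − 4.64471)/15 = 4.64390
(Column j=1 coincides with Simpson's rule on the same nodes.)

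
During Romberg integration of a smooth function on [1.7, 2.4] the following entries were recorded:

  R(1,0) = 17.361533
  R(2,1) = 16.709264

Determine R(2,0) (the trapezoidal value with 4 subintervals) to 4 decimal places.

16.8723

From R(2,1) = (4·R(2,0) − R(1,0))/3, solve for R(2,0):
4·R(2,0) = 3·16.709264 + 17.361533 = 67.489325
R(2,0) = 16.872331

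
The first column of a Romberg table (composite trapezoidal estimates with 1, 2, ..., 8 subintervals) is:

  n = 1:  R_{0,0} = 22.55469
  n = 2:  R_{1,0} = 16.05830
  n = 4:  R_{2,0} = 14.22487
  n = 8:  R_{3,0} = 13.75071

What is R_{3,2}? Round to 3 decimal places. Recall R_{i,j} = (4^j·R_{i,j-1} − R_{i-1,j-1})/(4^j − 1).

Richardson extrapolation on the trapezoidal column (denominator 4−1=3):
R_{2,1} = 14.22487 + (14.22487 − 16.05830)/3 = 13.61373
R_{3,1} = 13.75071 + (13.75071 − 14.22487)/3 = 13.59266
R_{3,2} = (16·13.59266 − 13.61373) / 15 = 13.59126

13.591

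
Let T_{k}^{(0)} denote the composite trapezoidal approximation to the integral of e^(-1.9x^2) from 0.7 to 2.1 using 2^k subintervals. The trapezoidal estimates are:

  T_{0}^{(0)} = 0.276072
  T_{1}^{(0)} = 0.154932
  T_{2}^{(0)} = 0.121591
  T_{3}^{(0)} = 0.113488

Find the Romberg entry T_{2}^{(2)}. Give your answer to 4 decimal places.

0.1102

Richardson extrapolation on the trapezoidal column (denominator 4−1=3):
T_{1}^{(1)} = (4·0.154932 − 0.276072) / 3 = 0.114552
T_{2}^{(1)} = 0.121591 + (0.121591 − 0.154932)/3 = 0.110477
T_{2}^{(2)} = 0.110477 + (0.110477 − 0.114552)/15 = 0.110205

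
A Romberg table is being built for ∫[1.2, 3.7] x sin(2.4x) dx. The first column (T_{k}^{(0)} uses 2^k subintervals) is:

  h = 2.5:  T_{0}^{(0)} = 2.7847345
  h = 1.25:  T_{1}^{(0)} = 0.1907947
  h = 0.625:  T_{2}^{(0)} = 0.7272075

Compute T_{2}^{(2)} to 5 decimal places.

1.01134

Richardson extrapolation on the trapezoidal column (denominator 4−1=3):
T_{1}^{(1)} = (4·0.1907947 − 2.7847345) / 3 = -0.6738519
T_{2}^{(1)} = 0.7272075 + (0.7272075 − 0.1907947)/3 = 0.9060118
T_{2}^{(2)} = (16·0.9060118 − (-0.6738519)) / 15 = 1.0113360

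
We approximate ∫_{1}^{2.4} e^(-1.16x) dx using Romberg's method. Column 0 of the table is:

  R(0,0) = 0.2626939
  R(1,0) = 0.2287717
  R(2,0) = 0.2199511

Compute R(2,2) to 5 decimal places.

0.21698

Richardson extrapolation on the trapezoidal column (denominator 4−1=3):
R(1,1) = (4·0.2287717 − 0.2626939) / 3 = 0.2174643
R(2,1) = 0.2199511 + (0.2199511 − 0.2287717)/3 = 0.2170109
R(2,2) = (16·0.2170109 − 0.2174643) / 15 = 0.2169807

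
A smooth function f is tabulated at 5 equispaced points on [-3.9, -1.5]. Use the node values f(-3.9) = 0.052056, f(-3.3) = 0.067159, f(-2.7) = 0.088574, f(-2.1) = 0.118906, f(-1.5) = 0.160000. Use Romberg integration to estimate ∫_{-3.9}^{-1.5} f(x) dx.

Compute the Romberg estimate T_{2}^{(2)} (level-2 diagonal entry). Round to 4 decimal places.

T_{0}^{(0)} (trapezoid, 1 panel, h=2.4000): 0.254467
T_{1}^{(0)} (trapezoid, 2 panels, h=1.2000): 0.233522
T_{2}^{(0)} (trapezoid, 4 panels, h=0.6000): 0.228400
T_{1}^{(1)} = 0.233522 + (0.233522 − 0.254467)/3 = 0.226540
T_{2}^{(1)} = 0.228400 + (0.228400 − 0.233522)/3 = 0.226693
T_{2}^{(2)} = 0.226693 + (0.226693 − 0.226540)/15 = 0.226703

0.2267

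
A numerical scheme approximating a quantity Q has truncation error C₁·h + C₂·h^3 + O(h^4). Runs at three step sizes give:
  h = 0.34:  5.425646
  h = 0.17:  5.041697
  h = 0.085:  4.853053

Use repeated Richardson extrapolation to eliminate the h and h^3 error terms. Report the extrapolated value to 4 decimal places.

4.6654

First eliminate the h term (factor 2^1 = 2):
  B₁ = (2·5.041697 − 5.425646)/1 = 4.657748
  B₂ = (2·4.853053 − 5.041697)/1 = 4.664409
Then eliminate the h^3 term (factor 2^3 = 8):
  (8·4.664409 − 4.657748)/7 = 4.665361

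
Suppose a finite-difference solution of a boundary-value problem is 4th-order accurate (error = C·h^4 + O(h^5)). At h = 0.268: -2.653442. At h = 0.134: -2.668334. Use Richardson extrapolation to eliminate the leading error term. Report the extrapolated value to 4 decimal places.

-2.6693

The leading error scales as h^4; refining by a factor of 2 reduces it by 2^4 = 16.
Extrapolated value = (16·A(h/2) − A(h)) / (16 − 1)
= (16·(-2.668334) − (-2.653442)) / 15
= -40.039902 / 15 = -2.669327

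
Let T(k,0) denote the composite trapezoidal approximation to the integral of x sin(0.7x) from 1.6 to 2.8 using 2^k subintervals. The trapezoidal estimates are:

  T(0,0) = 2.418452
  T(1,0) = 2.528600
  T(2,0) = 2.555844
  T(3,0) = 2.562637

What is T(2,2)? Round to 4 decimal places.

2.5649

Richardson extrapolation on the trapezoidal column (denominator 4−1=3):
T(1,1) = (4·2.528600 − 2.418452) / 3 = 2.565316
T(2,1) = (4·2.555844 − 2.528600) / 3 = 2.564925
T(2,2) = 2.564925 + (2.564925 − 2.565316)/15 = 2.564899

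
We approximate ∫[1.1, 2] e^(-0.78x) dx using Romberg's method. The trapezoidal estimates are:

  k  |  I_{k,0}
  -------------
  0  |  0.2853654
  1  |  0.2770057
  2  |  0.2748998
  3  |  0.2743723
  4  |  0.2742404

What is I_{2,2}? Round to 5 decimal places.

I_{1,1} = 0.2770057 + (0.2770057 − 0.2853654)/3 = 0.2742191
I_{2,1} = (4·0.2748998 − 0.2770057) / 3 = 0.2741978
I_{2,2} = 0.2741978 + (0.2741978 − 0.2742191)/15 = 0.2741964
(Column j=1 coincides with Simpson's rule on the same nodes.)

0.27420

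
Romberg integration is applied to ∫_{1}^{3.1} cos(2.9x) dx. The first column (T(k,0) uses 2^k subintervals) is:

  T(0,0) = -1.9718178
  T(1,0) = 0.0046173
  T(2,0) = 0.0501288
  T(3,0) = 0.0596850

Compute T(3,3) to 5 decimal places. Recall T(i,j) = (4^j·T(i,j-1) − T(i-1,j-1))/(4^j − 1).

0.06330

T(1,1) = 0.0046173 + (0.0046173 − (-1.9718178))/3 = 0.6634290
T(2,1) = (4·0.0501288 − 0.0046173) / 3 = 0.0652993
T(3,1) = (4·0.0596850 − 0.0501288) / 3 = 0.0628704
T(2,2) = (16·0.0652993 − 0.6634290) / 15 = 0.0254240
T(3,2) = (16·0.0628704 − 0.0652993) / 15 = 0.0627085
T(3,3) = (64·0.0627085 − 0.0254240) / 63 = 0.0633003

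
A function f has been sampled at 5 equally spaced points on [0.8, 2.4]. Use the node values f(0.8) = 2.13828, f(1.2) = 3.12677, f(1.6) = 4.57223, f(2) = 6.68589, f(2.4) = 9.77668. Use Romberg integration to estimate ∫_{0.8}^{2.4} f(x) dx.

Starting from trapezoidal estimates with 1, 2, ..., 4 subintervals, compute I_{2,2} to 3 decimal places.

I_{0,0} (trapezoid, 1 panel, h=1.6000): 9.53197
I_{1,0} (trapezoid, 2 panels, h=0.8000): 8.42377
I_{2,0} (trapezoid, 4 panels, h=0.4000): 8.13695
I_{1,1} = 8.42377 + (8.42377 − 9.53197)/3 = 8.05437
I_{2,1} = 8.13695 + (8.13695 − 8.42377)/3 = 8.04134
I_{2,2} = 8.04134 + (8.04134 − 8.05437)/15 = 8.04047

8.040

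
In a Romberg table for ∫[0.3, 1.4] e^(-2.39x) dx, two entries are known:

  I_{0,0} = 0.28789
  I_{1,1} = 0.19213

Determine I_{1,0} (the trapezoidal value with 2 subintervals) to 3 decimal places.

0.216

From I_{1,1} = (4·I_{1,0} − I_{0,0})/3, solve for I_{1,0}:
4·I_{1,0} = 3·0.19213 + 0.28789 = 0.86428
I_{1,0} = 0.21607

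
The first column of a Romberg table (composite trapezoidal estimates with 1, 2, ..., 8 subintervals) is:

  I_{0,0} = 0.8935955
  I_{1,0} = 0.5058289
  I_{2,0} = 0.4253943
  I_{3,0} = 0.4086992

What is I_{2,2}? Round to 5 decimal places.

Richardson extrapolation on the trapezoidal column (denominator 4−1=3):
I_{1,1} = (4·0.5058289 − 0.8935955) / 3 = 0.3765734
I_{2,1} = 0.4253943 + (0.4253943 − 0.5058289)/3 = 0.3985828
I_{2,2} = (16·0.3985828 − 0.3765734) / 15 = 0.4000501

0.40005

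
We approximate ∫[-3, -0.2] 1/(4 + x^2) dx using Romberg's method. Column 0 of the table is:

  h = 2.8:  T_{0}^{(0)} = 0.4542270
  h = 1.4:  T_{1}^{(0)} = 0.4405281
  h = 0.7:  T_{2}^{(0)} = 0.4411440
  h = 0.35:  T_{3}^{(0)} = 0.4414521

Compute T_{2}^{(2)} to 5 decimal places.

T_{1}^{(1)} = 0.4405281 + (0.4405281 − 0.4542270)/3 = 0.4359618
T_{2}^{(1)} = (4·0.4411440 − 0.4405281) / 3 = 0.4413493
T_{2}^{(2)} = 0.4413493 + (0.4413493 − 0.4359618)/15 = 0.4417085

0.44171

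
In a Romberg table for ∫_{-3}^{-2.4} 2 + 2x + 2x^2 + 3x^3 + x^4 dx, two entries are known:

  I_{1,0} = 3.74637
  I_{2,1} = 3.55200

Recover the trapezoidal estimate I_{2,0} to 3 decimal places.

From I_{2,1} = (4·I_{2,0} − I_{1,0})/3, solve for I_{2,0}:
4·I_{2,0} = 3·3.55200 + 3.74637 = 14.40237
I_{2,0} = 3.60059

3.601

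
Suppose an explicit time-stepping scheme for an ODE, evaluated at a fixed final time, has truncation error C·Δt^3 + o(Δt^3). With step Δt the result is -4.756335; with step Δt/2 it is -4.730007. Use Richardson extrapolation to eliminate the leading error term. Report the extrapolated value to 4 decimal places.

The leading error scales as Δt^3; refining by a factor of 2 reduces it by 2^3 = 8.
Extrapolated value = (8·A(Δt/2) − A(Δt)) / (8 − 1)
= (8·(-4.730007) − (-4.756335)) / 7
= -33.083721 / 7 = -4.726246

-4.7262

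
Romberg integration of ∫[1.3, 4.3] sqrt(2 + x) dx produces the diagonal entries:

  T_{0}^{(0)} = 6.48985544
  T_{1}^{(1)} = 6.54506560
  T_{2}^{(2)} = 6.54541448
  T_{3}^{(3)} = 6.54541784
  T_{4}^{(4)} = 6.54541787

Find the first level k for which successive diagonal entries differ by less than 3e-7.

|T_{1}^{(1)} − T_{0}^{(0)}| = 0.05521016 ≥ 3e-7
|T_{2}^{(2)} − T_{1}^{(1)}| = 0.00034888 ≥ 3e-7
|T_{3}^{(3)} − T_{2}^{(2)}| = 0.00000336 ≥ 3e-7
|T_{4}^{(4)} − T_{3}^{(3)}| = 0.00000003 < 3e-7

k = 4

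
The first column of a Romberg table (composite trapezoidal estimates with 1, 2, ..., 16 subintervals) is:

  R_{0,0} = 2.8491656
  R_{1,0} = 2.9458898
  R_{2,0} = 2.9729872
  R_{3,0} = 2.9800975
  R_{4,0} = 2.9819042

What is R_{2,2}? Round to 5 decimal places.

Richardson extrapolation on the trapezoidal column (denominator 4−1=3):
R_{1,1} = (4·2.9458898 − 2.8491656) / 3 = 2.9781312
R_{2,1} = (4·2.9729872 − 2.9458898) / 3 = 2.9820197
R_{2,2} = (16·2.9820197 − 2.9781312) / 15 = 2.9822789

2.98228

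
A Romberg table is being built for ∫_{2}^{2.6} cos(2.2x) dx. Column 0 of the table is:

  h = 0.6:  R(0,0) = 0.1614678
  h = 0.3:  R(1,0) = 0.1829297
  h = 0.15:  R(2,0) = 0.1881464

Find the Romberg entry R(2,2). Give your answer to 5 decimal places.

0.18987

R(1,1) = 0.1829297 + (0.1829297 − 0.1614678)/3 = 0.1900837
R(2,1) = 0.1881464 + (0.1881464 − 0.1829297)/3 = 0.1898853
R(2,2) = (16·0.1898853 − 0.1900837) / 15 = 0.1898721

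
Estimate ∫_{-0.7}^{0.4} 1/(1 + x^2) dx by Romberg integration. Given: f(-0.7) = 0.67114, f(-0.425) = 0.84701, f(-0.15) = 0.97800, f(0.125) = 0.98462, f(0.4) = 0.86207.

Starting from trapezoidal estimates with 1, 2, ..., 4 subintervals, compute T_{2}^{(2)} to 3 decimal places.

0.991

T_{0}^{(0)} (trapezoid, 1 panel, h=1.1000): 0.84327
T_{1}^{(0)} (trapezoid, 2 panels, h=0.5500): 0.95953
T_{2}^{(0)} (trapezoid, 4 panels, h=0.2750): 0.98346
T_{1}^{(1)} = 0.95953 + (0.95953 − 0.84327)/3 = 0.99828
T_{2}^{(1)} = 0.98346 + (0.98346 − 0.95953)/3 = 0.99144
T_{2}^{(2)} = 0.99144 + (0.99144 − 0.99828)/15 = 0.99098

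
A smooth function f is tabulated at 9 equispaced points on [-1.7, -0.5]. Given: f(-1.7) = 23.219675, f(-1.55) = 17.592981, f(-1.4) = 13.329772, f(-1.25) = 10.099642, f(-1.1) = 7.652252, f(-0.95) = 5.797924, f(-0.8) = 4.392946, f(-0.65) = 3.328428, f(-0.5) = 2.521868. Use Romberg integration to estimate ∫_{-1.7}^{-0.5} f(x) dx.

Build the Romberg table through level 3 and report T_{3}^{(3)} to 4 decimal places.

11.1880

T_{0}^{(0)} (trapezoid, 1 panel, h=1.2000): 15.444926
T_{1}^{(0)} (trapezoid, 2 panels, h=0.6000): 12.313814
T_{2}^{(0)} (trapezoid, 4 panels, h=0.3000): 11.473722
T_{3}^{(0)} (trapezoid, 8 panels, h=0.1500): 11.259707
T_{1}^{(1)} = 12.313814 + (12.313814 − 15.444926)/3 = 11.270110
T_{2}^{(1)} = 11.473722 + (11.473722 − 12.313814)/3 = 11.193691
T_{3}^{(1)} = 11.259707 + (11.259707 − 11.473722)/3 = 11.188369
T_{2}^{(2)} = 11.193691 + (11.193691 − 11.270110)/15 = 11.188596
T_{3}^{(2)} = 11.188369 + (11.188369 − 11.193691)/15 = 11.188014
T_{3}^{(3)} = 11.188014 + (11.188014 − 11.188596)/63 = 11.188005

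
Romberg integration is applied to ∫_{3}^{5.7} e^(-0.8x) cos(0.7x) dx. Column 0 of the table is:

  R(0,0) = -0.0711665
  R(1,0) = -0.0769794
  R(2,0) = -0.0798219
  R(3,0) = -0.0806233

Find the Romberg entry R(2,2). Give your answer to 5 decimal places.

Richardson extrapolation on the trapezoidal column (denominator 4−1=3):
R(1,1) = (4·(-0.0769794) − (-0.0711665)) / 3 = -0.0789170
R(2,1) = (4·(-0.0798219) − (-0.0769794)) / 3 = -0.0807694
R(2,2) = -0.0807694 + (-0.0807694 − (-0.0789170))/15 = -0.0808929

-0.08089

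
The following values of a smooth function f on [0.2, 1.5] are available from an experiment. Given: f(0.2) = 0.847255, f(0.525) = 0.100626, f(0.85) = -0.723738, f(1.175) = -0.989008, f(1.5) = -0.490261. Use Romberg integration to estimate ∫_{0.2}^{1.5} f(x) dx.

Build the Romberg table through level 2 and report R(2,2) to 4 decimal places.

-0.5000

R(0,0) (trapezoid, 1 panel, h=1.3000): 0.232046
R(1,0) (trapezoid, 2 panels, h=0.6500): -0.354407
R(2,0) (trapezoid, 4 panels, h=0.3250): -0.465927
R(1,1) = -0.354407 + (-0.354407 − 0.232046)/3 = -0.549891
R(2,1) = -0.465927 + (-0.465927 − (-0.354407))/3 = -0.503100
R(2,2) = -0.503100 + (-0.503100 − (-0.549891))/15 = -0.499981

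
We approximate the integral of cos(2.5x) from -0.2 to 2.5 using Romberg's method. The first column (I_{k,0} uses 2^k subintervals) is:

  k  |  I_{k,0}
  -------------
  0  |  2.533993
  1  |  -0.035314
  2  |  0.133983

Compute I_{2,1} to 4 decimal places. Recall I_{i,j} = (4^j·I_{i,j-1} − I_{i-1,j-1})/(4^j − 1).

0.1904

I_{2,1} = (4·0.133983 − (-0.035314)) / 3 = 0.190415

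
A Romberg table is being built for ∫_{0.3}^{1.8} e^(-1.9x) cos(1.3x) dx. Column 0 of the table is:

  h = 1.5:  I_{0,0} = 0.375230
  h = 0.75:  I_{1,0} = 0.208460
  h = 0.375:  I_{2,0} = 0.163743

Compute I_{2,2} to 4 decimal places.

0.1486

I_{1,1} = (4·0.208460 − 0.375230) / 3 = 0.152870
I_{2,1} = (4·0.163743 − 0.208460) / 3 = 0.148837
I_{2,2} = (16·0.148837 − 0.152870) / 15 = 0.148568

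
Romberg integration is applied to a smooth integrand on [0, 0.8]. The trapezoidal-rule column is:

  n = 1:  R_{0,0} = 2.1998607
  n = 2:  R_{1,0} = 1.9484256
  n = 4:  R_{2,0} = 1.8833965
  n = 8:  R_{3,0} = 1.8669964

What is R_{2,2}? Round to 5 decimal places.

Richardson extrapolation on the trapezoidal column (denominator 4−1=3):
R_{1,1} = 1.9484256 + (1.9484256 − 2.1998607)/3 = 1.8646139
R_{2,1} = 1.8833965 + (1.8833965 − 1.9484256)/3 = 1.8617201
R_{2,2} = 1.8617201 + (1.8617201 − 1.8646139)/15 = 1.8615272

1.86153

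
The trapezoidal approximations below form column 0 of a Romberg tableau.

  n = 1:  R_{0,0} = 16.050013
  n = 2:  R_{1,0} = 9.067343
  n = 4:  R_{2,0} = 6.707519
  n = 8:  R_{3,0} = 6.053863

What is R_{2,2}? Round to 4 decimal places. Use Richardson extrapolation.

5.8663

Richardson extrapolation on the trapezoidal column (denominator 4−1=3):
R_{1,1} = (4·9.067343 − 16.050013) / 3 = 6.739786
R_{2,1} = (4·6.707519 − 9.067343) / 3 = 5.920911
R_{2,2} = 5.920911 + (5.920911 − 6.739786)/15 = 5.866319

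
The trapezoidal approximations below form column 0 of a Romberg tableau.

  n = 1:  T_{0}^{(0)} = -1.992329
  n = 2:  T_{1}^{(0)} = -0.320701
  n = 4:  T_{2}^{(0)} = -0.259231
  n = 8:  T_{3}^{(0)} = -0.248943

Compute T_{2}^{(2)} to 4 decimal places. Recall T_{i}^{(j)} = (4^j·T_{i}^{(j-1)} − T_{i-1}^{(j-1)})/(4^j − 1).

Richardson extrapolation on the trapezoidal column (denominator 4−1=3):
T_{1}^{(1)} = -0.320701 + (-0.320701 − (-1.992329))/3 = 0.236508
T_{2}^{(1)} = -0.259231 + (-0.259231 − (-0.320701))/3 = -0.238741
T_{2}^{(2)} = (16·(-0.238741) − 0.236508) / 15 = -0.270424
(Column j=1 coincides with Simpson's rule on the same nodes.)

-0.2704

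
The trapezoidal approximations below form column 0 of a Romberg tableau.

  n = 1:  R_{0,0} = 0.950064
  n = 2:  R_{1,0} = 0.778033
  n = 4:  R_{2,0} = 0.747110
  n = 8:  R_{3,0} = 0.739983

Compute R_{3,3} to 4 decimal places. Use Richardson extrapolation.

Richardson extrapolation on the trapezoidal column (denominator 4−1=3):
R_{1,1} = (4·0.778033 − 0.950064) / 3 = 0.720689
R_{2,1} = (4·0.747110 − 0.778033) / 3 = 0.736802
R_{3,1} = 0.739983 + (0.739983 − 0.747110)/3 = 0.737607
R_{2,2} = (16·0.736802 − 0.720689) / 15 = 0.737876
R_{3,2} = (16·0.737607 − 0.736802) / 15 = 0.737661
R_{3,3} = (64·0.737661 − 0.737876) / 63 = 0.737658

0.7377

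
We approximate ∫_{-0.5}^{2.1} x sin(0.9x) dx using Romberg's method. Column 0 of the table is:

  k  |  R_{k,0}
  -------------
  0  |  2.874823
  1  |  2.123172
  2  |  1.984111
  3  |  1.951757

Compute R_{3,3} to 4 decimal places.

Richardson extrapolation on the trapezoidal column (denominator 4−1=3):
R_{1,1} = (4·2.123172 − 2.874823) / 3 = 1.872622
R_{2,1} = (4·1.984111 − 2.123172) / 3 = 1.937757
R_{3,1} = 1.951757 + (1.951757 − 1.984111)/3 = 1.940972
R_{2,2} = (16·1.937757 − 1.872622) / 15 = 1.942099
R_{3,2} = 1.940972 + (1.940972 − 1.937757)/15 = 1.941186
R_{3,3} = 1.941186 + (1.941186 − 1.942099)/63 = 1.941172

1.9412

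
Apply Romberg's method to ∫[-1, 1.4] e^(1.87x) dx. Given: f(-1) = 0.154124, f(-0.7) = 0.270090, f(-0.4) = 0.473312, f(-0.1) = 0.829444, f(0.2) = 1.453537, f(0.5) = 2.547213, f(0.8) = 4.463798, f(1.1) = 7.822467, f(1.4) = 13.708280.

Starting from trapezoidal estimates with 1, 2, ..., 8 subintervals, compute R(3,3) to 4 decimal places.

R(0,0) (trapezoid, 1 panel, h=2.4000): 16.634885
R(1,0) (trapezoid, 2 panels, h=1.2000): 10.061687
R(2,0) (trapezoid, 4 panels, h=0.6000): 7.993109
R(3,0) (trapezoid, 8 panels, h=0.3000): 7.437319
R(1,1) = 10.061687 + (10.061687 − 16.634885)/3 = 7.870621
R(2,1) = 7.993109 + (7.993109 − 10.061687)/3 = 7.303583
R(3,1) = 7.437319 + (7.437319 − 7.993109)/3 = 7.252056
R(2,2) = 7.303583 + (7.303583 − 7.870621)/15 = 7.265780
R(3,2) = 7.252056 + (7.252056 − 7.303583)/15 = 7.248621
R(3,3) = 7.248621 + (7.248621 − 7.265780)/63 = 7.248349

7.2483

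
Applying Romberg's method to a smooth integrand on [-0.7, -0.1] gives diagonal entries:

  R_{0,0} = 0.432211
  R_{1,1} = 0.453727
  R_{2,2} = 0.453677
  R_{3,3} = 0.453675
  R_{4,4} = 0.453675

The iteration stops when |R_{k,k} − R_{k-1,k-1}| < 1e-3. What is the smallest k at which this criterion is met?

|R_{1,1} − R_{0,0}| = 0.021516 ≥ 1e-3
|R_{2,2} − R_{1,1}| = 0.000050 < 1e-3

k = 2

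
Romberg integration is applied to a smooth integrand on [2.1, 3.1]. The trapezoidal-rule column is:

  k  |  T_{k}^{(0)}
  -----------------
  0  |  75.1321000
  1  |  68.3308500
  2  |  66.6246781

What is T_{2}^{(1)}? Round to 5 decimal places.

66.05595

Richardson extrapolation on the trapezoidal column (denominator 4−1=3):
T_{2}^{(1)} = 66.6246781 + (66.6246781 − 68.3308500)/3 = 66.0559541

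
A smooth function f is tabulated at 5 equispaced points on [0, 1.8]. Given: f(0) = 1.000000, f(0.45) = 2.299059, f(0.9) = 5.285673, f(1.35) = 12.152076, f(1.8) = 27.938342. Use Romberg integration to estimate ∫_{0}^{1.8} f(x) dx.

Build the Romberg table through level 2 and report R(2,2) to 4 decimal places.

14.5687

R(0,0) (trapezoid, 1 panel, h=1.8000): 26.044508
R(1,0) (trapezoid, 2 panels, h=0.9000): 17.779360
R(2,0) (trapezoid, 4 panels, h=0.4500): 15.392691
R(1,1) = 17.779360 + (17.779360 − 26.044508)/3 = 15.024311
R(2,1) = 15.392691 + (15.392691 − 17.779360)/3 = 14.597135
R(2,2) = 14.597135 + (14.597135 − 15.024311)/15 = 14.568657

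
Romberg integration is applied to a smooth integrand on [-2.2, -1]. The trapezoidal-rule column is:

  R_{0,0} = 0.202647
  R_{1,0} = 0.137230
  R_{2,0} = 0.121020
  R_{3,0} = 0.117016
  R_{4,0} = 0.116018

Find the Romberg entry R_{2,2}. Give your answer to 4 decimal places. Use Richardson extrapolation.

Richardson extrapolation on the trapezoidal column (denominator 4−1=3):
R_{1,1} = 0.137230 + (0.137230 − 0.202647)/3 = 0.115424
R_{2,1} = (4·0.121020 − 0.137230) / 3 = 0.115617
R_{2,2} = 0.115617 + (0.115617 − 0.115424)/15 = 0.115630
(Column j=1 coincides with Simpson's rule on the same nodes.)

0.1156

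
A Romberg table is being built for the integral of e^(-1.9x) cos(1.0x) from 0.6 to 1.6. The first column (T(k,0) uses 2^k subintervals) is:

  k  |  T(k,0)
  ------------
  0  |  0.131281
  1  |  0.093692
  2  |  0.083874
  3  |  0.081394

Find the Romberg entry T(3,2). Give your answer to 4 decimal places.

0.0806

Richardson extrapolation on the trapezoidal column (denominator 4−1=3):
T(2,1) = 0.083874 + (0.083874 − 0.093692)/3 = 0.080601
T(3,1) = (4·0.081394 − 0.083874) / 3 = 0.080567
T(3,2) = (16·0.080567 − 0.080601) / 15 = 0.080565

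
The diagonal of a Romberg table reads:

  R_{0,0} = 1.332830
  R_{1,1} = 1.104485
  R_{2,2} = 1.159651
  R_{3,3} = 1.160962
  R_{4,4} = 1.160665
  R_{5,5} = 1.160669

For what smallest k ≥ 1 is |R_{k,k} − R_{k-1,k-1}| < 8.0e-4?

|R_{1,1} − R_{0,0}| = 0.228345 ≥ 8.0e-4
|R_{2,2} − R_{1,1}| = 0.055166 ≥ 8.0e-4
|R_{3,3} − R_{2,2}| = 0.001311 ≥ 8.0e-4
|R_{4,4} − R_{3,3}| = 0.000297 < 8.0e-4

k = 4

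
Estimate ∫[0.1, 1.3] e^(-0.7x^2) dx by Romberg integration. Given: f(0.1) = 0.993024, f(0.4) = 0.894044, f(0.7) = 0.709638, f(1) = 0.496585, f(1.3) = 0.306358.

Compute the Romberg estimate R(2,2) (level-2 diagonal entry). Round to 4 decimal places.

R(0,0) (trapezoid, 1 panel, h=1.2000): 0.779629
R(1,0) (trapezoid, 2 panels, h=0.6000): 0.815597
R(2,0) (trapezoid, 4 panels, h=0.3000): 0.824987
R(1,1) = 0.815597 + (0.815597 − 0.779629)/3 = 0.827586
R(2,1) = 0.824987 + (0.824987 − 0.815597)/3 = 0.828117
R(2,2) = 0.828117 + (0.828117 − 0.827586)/15 = 0.828152

0.8282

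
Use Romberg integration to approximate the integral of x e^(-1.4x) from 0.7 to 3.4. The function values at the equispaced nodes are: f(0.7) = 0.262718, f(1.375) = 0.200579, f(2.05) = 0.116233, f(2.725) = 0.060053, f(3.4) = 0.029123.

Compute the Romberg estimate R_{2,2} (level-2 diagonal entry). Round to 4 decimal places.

0.3533

R_{0,0} (trapezoid, 1 panel, h=2.7000): 0.393985
R_{1,0} (trapezoid, 2 panels, h=1.3500): 0.353907
R_{2,0} (trapezoid, 4 panels, h=0.6750): 0.352880
R_{1,1} = 0.353907 + (0.353907 − 0.393985)/3 = 0.340548
R_{2,1} = 0.352880 + (0.352880 − 0.353907)/3 = 0.352538
R_{2,2} = 0.352538 + (0.352538 − 0.340548)/15 = 0.353337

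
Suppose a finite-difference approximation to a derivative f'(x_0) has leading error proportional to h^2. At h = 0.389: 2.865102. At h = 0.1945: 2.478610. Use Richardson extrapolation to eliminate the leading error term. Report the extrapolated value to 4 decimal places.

2.3498

Extrapolated value = (4·A(h/2) − A(h)) / (4 − 1)
= (4·2.478610 − 2.865102) / 3
= 7.049338 / 3 = 2.349779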